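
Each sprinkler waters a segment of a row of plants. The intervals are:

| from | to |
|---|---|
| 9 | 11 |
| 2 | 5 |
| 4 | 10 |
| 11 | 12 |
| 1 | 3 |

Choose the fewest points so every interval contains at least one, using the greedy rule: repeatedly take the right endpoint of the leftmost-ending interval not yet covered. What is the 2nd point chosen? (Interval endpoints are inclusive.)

Process intervals by earliest right end; each time one isn't hit yet, stab at its right endpoint.
By right end: [1,3]  [2,5]  [4,10]  [9,11]  [11,12]
[1,3] uncovered → point at 3; [4,10] uncovered → point at 10; [11,12] uncovered → point at 12.
Points: 3, 10, 12 (3 total).

10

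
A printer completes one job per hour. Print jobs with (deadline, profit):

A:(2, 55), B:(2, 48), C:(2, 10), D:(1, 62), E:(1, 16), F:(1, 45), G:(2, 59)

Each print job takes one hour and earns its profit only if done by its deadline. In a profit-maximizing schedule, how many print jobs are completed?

Sort by profit descending; place each in the latest free slot ≤ its deadline.
Profit order: D=62 G=59 A=55 B=48 F=45 E=16 C=10
Assign: D→slot 1, G→slot 2, A skipped, B skipped, F skipped, E skipped, C skipped.
Slots: [1:D] [2:G]
2 of 7 scheduled.

2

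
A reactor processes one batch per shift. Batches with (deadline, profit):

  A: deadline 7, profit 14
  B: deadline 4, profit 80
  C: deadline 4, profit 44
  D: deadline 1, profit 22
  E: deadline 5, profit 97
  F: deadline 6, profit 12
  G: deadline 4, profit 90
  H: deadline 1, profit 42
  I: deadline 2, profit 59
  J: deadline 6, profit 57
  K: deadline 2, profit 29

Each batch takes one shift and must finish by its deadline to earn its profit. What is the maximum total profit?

441

Profit order: E=97 G=90 B=80 I=59 J=57 C=44 H=42 K=29 D=22 A=14 F=12
Assign: E→slot 5, G→slot 4, B→slot 3, I→slot 2, J→slot 6, C→slot 1, H skipped, K skipped, D skipped, A→slot 7, F skipped.
Slots: [1:C] [2:I] [3:B] [4:G] [5:E] [6:J] [7:A]
Profit = 44 + 59 + 80 + 90 + 97 + 57 + 14 = 441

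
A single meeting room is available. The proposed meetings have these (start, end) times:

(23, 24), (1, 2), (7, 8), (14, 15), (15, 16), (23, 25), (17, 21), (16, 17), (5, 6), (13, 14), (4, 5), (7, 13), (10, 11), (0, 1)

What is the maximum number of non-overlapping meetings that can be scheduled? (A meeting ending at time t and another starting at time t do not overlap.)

By end time: (0,1), (1,2), (4,5), (5,6), (7,8), (10,11), (7,13), (13,14), (14,15), (15,16), (16,17), (17,21), (23,24), (23,25).
Pick (0,1); next start ≥ 1 → (1,2); next start ≥ 2 → (4,5); next start ≥ 5 → (5,6); next start ≥ 6 → (7,8); next start ≥ 8 → (10,11); next start ≥ 11 → (13,14); next start ≥ 14 → (14,15); next start ≥ 15 → (15,16); next start ≥ 16 → (16,17); next start ≥ 17 → (17,21); next start ≥ 21 → (23,24).
Selected 12 meetings.

12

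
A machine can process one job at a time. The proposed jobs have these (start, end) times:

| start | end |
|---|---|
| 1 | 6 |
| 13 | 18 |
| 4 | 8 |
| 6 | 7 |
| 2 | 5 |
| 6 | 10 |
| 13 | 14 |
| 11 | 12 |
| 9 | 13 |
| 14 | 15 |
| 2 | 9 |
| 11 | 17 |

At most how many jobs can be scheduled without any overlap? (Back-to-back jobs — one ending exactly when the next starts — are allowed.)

5

By end time: (2,5), (1,6), (6,7), (4,8), (2,9), (6,10), (11,12), (9,13), (13,14), (14,15), (11,17), (13,18).
Pick (2,5); next start ≥ 5 → (6,7); next start ≥ 7 → (11,12); next start ≥ 12 → (13,14); next start ≥ 14 → (14,15).
Selected 5 jobs.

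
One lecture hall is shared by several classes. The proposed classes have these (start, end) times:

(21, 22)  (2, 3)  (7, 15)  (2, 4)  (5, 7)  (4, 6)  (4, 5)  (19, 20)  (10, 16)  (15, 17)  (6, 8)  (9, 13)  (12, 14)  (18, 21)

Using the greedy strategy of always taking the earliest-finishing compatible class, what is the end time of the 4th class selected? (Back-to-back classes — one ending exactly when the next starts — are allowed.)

Order by finish time; keep every interval that doesn't clash with the previous kept one.
By end time: (2,3), (2,4), (4,5), (4,6), (5,7), (6,8), (9,13), (12,14), (7,15), (10,16), (15,17), (19,20), (18,21), (21,22).
Pick (2,3); next start ≥ 3 → (4,5); next start ≥ 5 → (5,7); next start ≥ 7 → (9,13); next start ≥ 13 → (15,17); next start ≥ 17 → (19,20); next start ≥ 20 → (21,22).
Selected: (2,3) (4,5) (5,7) (9,13) (15,17) (19,20) (21,22)

13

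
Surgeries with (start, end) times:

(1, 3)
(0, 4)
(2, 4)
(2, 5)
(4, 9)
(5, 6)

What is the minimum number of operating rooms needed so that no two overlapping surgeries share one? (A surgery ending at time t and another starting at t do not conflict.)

4

The answer is the maximum number of intervals overlapping at any instant.
Events (time:±→running): 0:+→1 1:+→2 2:+→3 2:+→4 … peak 4.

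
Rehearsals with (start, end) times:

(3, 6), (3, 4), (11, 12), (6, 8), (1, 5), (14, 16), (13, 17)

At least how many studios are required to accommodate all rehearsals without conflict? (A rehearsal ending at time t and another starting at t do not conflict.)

Count concurrent intervals with a sweep; the peak is the room count.
starts: [1, 3, 3, 6, 11, 13, 14]
ends:   [4, 5, 6, 8, 12, 16, 17]
s1→1 s3→2 s3→3  — peak 3.

3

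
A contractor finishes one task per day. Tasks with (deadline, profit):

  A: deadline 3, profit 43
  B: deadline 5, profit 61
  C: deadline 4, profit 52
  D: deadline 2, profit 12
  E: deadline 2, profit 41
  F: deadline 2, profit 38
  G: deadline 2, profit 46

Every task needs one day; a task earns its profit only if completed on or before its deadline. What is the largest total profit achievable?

By profit: B(d5,61), C(d4,52), G(d2,46), A(d3,43), E(d2,41), F(d2,38), D(d2,12)
B→slot 5; C→slot 4; G→slot 2; A→slot 3; E→slot 1; F skipped; D skipped.
Profit = 41 + 46 + 43 + 52 + 61 = 243

243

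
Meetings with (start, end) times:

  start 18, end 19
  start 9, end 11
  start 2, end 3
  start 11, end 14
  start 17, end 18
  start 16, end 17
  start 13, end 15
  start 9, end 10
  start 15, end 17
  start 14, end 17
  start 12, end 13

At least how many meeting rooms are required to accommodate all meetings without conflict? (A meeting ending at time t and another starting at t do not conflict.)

The answer is the maximum number of intervals overlapping at any instant.
Events (time:±→running): 2:+→1 3:-→0 9:+→1 9:+→2 10:-→1 11:-→0 11:+→1 12:+→2 13:-→1 13:+→2 14:-→1 14:+→2 15:-→1 15:+→2 16:+→3 … peak 3.

3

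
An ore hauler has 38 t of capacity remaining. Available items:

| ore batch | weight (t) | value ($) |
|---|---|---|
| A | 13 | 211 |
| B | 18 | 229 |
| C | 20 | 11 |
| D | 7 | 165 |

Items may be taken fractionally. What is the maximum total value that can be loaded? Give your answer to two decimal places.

Sort by value per unit weight and fill in that order.
Ratios (sorted): D 23.57, A 16.23, B 12.72, C 0.55
take D (7 @ 165); take A (13 @ 211); take B (18 @ 229). Capacity used 38/38.
Total value = 605.00

605.00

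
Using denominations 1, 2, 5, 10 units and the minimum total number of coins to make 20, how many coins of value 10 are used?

2

20 = 2×10
Count of 10: 2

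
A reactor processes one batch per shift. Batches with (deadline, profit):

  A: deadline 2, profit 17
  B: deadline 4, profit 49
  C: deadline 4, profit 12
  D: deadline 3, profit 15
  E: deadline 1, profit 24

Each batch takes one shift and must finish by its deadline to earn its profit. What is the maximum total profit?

105

Profit order: B=49 E=24 A=17 D=15 C=12
Assign: B→slot 4, E→slot 1, A→slot 2, D→slot 3, C skipped.
Slots: [1:E] [2:A] [3:D] [4:B]
Profit = 24 + 17 + 15 + 49 = 105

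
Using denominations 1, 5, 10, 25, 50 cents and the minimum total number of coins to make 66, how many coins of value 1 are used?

1

66 = 1×50 + 1×10 + 1×5 + 1×1
Count of 1: 1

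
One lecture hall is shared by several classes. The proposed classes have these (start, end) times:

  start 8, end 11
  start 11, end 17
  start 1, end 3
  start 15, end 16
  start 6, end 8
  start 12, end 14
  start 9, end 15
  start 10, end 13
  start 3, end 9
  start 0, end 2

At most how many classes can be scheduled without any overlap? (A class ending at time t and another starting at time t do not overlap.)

Sort by end time and greedily take each interval whose start is ≥ the last chosen end.
Sorted by end: (0,2)  (1,3)  (6,8)  (3,9)  (8,11)  (10,13)  (12,14)  (9,15)  (15,16)  (11,17)
take (0,2); take (6,8); take (8,11); take (12,14); skip (9,15); take (15,16); skip (11,17).
Selected 5 classes.

5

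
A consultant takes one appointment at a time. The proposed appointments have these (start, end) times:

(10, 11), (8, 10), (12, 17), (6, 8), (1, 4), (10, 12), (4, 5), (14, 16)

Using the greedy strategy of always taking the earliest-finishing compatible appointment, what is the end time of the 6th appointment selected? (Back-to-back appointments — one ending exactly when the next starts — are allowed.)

16

Order by finish time; keep every interval that doesn't clash with the previous kept one.
Sorted by end: (1,4)  (4,5)  (6,8)  (8,10)  (10,11)  (10,12)  (14,16)  (12,17)
take (1,4); take (4,5); take (6,8); take (8,10); take (10,11); take (14,16); skip (12,17).
Selected: (1,4) (4,5) (6,8) (8,10) (10,11) (14,16)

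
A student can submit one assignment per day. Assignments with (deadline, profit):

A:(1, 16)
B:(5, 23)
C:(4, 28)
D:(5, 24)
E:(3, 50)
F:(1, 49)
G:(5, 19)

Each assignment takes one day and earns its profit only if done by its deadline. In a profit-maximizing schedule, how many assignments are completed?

5

Profit order: E=50 F=49 C=28 D=24 B=23 G=19 A=16
Assign: E→slot 3, F→slot 1, C→slot 4, D→slot 5, B→slot 2, G skipped, A skipped.
Slots: [1:F] [2:B] [3:E] [4:C] [5:D]
5 of 7 scheduled.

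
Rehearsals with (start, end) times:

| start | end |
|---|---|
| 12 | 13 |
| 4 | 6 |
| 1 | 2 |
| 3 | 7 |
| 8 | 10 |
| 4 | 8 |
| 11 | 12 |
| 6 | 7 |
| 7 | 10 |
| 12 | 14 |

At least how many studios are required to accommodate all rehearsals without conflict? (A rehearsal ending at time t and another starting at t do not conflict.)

Events (time:±→running): 1:+→1 2:-→0 3:+→1 4:+→2 4:+→3 … peak 3.

3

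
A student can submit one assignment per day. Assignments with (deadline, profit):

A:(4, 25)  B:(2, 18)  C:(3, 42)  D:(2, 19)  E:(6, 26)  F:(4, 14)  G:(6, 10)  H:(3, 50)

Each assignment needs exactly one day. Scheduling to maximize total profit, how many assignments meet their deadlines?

Sort by profit descending; place each in the latest free slot ≤ its deadline.
By profit: H(d3,50), C(d3,42), E(d6,26), A(d4,25), D(d2,19), B(d2,18), F(d4,14), G(d6,10)
H→slot 3; C→slot 2; E→slot 6; A→slot 4; D→slot 1; B skipped; F skipped; G→slot 5.
6 of 8 scheduled.

6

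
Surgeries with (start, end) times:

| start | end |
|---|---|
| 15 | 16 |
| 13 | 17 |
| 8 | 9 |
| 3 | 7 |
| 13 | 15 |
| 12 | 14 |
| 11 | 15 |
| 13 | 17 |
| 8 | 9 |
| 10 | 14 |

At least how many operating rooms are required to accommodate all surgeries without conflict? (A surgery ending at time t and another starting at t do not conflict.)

6

The answer is the maximum number of intervals overlapping at any instant.
Events (time:±→running): 3:+→1 7:-→0 8:+→1 8:+→2 9:-→1 9:-→0 10:+→1 11:+→2 12:+→3 13:+→4 13:+→5 13:+→6 … peak 6.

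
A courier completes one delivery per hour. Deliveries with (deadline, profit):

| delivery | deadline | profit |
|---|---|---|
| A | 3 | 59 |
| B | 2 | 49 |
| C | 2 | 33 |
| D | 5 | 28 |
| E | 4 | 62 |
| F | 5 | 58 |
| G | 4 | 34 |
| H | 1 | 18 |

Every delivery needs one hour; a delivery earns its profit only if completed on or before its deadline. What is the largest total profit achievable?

Profit order: E=62 A=59 F=58 B=49 G=34 C=33 D=28 H=18
Assign: E→slot 4, A→slot 3, F→slot 5, B→slot 2, G→slot 1, C skipped, D skipped, H skipped.
Slots: [1:G] [2:B] [3:A] [4:E] [5:F]
Profit = 34 + 49 + 59 + 62 + 58 = 262

262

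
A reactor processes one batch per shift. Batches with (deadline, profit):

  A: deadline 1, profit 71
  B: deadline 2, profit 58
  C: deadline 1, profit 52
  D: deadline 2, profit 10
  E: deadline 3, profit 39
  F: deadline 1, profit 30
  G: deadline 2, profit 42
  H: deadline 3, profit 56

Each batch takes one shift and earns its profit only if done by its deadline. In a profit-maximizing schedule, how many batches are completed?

By profit: A(d1,71), B(d2,58), H(d3,56), C(d1,52), G(d2,42), E(d3,39), F(d1,30), D(d2,10)
A→slot 1; B→slot 2; H→slot 3; C skipped; G skipped; E skipped; F skipped; D skipped.
3 of 8 scheduled.

3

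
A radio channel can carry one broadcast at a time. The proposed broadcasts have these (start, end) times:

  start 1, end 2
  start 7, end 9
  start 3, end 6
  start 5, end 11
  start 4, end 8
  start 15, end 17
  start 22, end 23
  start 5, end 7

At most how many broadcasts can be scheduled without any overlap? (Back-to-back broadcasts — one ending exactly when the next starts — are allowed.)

By end time: (1,2), (3,6), (5,7), (4,8), (7,9), (5,11), (15,17), (22,23).
Pick (1,2); next start ≥ 2 → (3,6); next start ≥ 6 → (7,9); next start ≥ 9 → (15,17); next start ≥ 17 → (22,23).
Selected 5 broadcasts.

5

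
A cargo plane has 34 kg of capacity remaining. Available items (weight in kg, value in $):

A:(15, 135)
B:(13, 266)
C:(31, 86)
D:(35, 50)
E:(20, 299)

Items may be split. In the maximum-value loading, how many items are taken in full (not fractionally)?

2

Order: B (266/13=20.46) > E (299/20=14.95) > A (135/15=9.00) > C (86/31=2.77) > D (50/35=1.43)
Fill: take B (13 @ 266) → take E (20 @ 299) → take 1/15 of A → 9.00; 34/34 used.
2 item(s) taken whole; one partial (take 1/15 of A).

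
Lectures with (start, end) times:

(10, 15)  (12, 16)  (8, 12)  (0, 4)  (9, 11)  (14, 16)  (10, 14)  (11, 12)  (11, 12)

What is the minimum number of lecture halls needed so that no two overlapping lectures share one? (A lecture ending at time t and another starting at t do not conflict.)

5

Events (time:±→running): 0:+→1 4:-→0 8:+→1 9:+→2 10:+→3 10:+→4 11:-→3 11:+→4 11:+→5 … peak 5.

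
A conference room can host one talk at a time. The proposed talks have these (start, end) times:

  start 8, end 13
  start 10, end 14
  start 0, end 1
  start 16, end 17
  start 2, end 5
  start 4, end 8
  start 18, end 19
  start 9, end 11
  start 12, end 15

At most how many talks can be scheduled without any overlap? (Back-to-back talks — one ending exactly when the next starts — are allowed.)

6

Order by finish time; keep every interval that doesn't clash with the previous kept one.
By end time: (0,1), (2,5), (4,8), (9,11), (8,13), (10,14), (12,15), (16,17), (18,19).
Pick (0,1); next start ≥ 1 → (2,5); next start ≥ 5 → (9,11); next start ≥ 11 → (12,15); next start ≥ 15 → (16,17); next start ≥ 17 → (18,19).
Selected 6 talks.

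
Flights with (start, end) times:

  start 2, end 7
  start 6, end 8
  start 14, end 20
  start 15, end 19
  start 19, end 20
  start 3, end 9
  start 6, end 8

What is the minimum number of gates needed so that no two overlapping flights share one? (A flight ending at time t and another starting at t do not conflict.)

The answer is the maximum number of intervals overlapping at any instant.
starts: [2, 3, 6, 6, 14, 15, 19]
ends:   [7, 8, 8, 9, 19, 20, 20]
s2→1 s3→2 s6→3 s6→4  — peak 4.

4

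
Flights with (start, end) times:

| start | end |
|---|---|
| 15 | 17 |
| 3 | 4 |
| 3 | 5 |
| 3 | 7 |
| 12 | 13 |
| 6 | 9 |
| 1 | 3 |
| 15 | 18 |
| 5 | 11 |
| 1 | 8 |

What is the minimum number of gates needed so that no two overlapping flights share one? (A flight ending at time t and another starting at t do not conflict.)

Count concurrent intervals with a sweep; the peak is the room count.
starts: [1, 1, 3, 3, 3, 5, 6, 12, 15, 15]
ends:   [3, 4, 5, 7, 8, 9, 11, 13, 17, 18]
s1→1 s1→2 e3→1 s3→2 s3→3 s3→4  — peak 4.

4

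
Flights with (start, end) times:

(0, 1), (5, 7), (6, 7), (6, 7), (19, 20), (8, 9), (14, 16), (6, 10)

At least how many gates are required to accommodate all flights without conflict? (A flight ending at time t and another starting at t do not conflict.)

4

Events (time:±→running): 0:+→1 1:-→0 5:+→1 6:+→2 6:+→3 6:+→4 … peak 4.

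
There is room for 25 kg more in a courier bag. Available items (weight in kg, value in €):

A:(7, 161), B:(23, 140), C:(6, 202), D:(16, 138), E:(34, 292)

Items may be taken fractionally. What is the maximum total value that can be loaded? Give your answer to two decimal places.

466.50

Greedy by value/weight ratio, highest first.
Order: C (202/6=33.67) > A (161/7=23.00) > D (138/16=8.62) > E (292/34=8.59) > B (140/23=6.09)
Fill: take C (6 @ 202) → take A (7 @ 161) → take 12/16 of D → 103.50; 25/25 used.
Total value = 466.50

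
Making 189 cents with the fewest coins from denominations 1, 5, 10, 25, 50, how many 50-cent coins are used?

Greedy: take as many of the largest coin as possible, then repeat with the remainder.
189 − 3×50→39 − 1×25→14 − 1×10→4 − 4×1→0
Count of 50: 3

3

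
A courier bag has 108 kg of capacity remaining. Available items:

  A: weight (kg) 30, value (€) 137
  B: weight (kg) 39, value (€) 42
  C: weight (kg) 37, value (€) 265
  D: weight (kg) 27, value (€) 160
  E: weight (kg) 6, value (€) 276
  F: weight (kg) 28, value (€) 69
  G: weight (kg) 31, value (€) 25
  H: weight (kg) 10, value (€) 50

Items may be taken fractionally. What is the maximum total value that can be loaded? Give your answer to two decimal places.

Sort by value per unit weight and fill in that order.
Ratios (sorted): E 46.00, C 7.16, D 5.93, H 5.00, A 4.57, F 2.46, B 1.08, G 0.81
take E (6 @ 276); take C (37 @ 265); take D (27 @ 160); take H (10 @ 50); take 28/30 of A → 127.87. Capacity used 108/108.
Total value = 878.87

878.87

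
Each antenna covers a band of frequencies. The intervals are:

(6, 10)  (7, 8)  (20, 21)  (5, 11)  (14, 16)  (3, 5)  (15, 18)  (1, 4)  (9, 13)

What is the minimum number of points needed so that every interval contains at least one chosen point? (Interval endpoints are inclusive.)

5

Sort by right endpoint; whenever an interval is uncovered, place a point at its right end.
By right end: [1,4]  [3,5]  [7,8]  [6,10]  [5,11]  [9,13]  [14,16]  [15,18]  [20,21]
[1,4] uncovered → point at 4; [7,8] uncovered → point at 8; [9,13] uncovered → point at 13; [14,16] uncovered → point at 16; [20,21] uncovered → point at 21.
Points: 4, 8, 13, 16, 21 (5 total).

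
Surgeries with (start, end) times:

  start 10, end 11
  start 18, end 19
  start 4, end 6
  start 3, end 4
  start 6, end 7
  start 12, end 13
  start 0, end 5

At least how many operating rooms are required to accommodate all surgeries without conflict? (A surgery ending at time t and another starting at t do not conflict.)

The answer is the maximum number of intervals overlapping at any instant.
Events (time:±→running): 0:+→1 3:+→2 … peak 2.

2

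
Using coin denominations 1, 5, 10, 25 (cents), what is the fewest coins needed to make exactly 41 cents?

41 = 1×25 + 1×10 + 1×5 + 1×1
Total coins = 1 + 1 + 1 + 1 = 4

4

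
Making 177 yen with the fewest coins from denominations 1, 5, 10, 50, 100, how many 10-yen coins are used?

177 = 1×100 + 1×50 + 2×10 + 1×5 + 2×1
Count of 10: 2

2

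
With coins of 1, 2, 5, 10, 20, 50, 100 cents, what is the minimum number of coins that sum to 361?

6

Use the largest denomination that fits, subtract, and repeat.
361 = 3×100 + 1×50 + 1×10 + 1×1
Total coins = 3 + 1 + 1 + 1 = 6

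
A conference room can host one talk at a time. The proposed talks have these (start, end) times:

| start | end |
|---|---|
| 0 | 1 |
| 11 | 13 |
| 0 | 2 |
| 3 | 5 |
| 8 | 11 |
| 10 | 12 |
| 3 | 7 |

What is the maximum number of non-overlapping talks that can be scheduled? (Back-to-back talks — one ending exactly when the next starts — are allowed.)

4

Sort by end time and greedily take each interval whose start is ≥ the last chosen end.
By end time: (0,1), (0,2), (3,5), (3,7), (8,11), (10,12), (11,13).
Pick (0,1); next start ≥ 1 → (3,5); next start ≥ 5 → (8,11); next start ≥ 11 → (11,13).
Selected 4 talks.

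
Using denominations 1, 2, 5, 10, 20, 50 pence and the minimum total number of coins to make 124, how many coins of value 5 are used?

0

Use the largest denomination that fits, subtract, and repeat.
124 − 2×50→24 − 1×20→4 − 2×2→0
Count of 5: 0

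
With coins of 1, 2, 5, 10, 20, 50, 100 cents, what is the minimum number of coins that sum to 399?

Use the largest denomination that fits, subtract, and repeat.
399 − 3×100→99 − 1×50→49 − 2×20→9 − 1×5→4 − 2×2→0
Total coins = 3 + 1 + 2 + 1 + 2 = 9

9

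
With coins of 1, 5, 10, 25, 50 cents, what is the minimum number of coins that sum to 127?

5

Greedy: take as many of the largest coin as possible, then repeat with the remainder.
127 − 2×50→27 − 1×25→2 − 2×1→0
Total coins = 2 + 1 + 2 = 5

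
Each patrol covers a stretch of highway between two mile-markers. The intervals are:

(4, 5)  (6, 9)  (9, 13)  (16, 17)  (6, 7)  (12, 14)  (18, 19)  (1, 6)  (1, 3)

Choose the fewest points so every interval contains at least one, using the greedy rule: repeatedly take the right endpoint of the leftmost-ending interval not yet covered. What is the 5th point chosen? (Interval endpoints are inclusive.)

17

Process intervals by earliest right end; each time one isn't hit yet, stab at its right endpoint.
By right end: [1,3]  [4,5]  [1,6]  [6,7]  [6,9]  [9,13]  [12,14]  [16,17]  [18,19]
[1,3] uncovered → point at 3; [4,5] uncovered → point at 5; [6,7] uncovered → point at 7; [9,13] uncovered → point at 13; [16,17] uncovered → point at 17; [18,19] uncovered → point at 19.
Points: 3, 5, 7, 13, 17, 19 (6 total).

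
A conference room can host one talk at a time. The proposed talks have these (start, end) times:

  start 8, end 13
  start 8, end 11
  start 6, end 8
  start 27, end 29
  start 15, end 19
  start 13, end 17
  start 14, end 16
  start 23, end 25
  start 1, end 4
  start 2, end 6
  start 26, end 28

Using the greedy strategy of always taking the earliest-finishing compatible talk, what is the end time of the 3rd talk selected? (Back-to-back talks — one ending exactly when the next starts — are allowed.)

Sorted by end: (1,4)  (2,6)  (6,8)  (8,11)  (8,13)  (14,16)  (13,17)  (15,19)  (23,25)  (26,28)  (27,29)
take (1,4); skip (2,6); take (6,8); take (8,11); take (14,16); skip (13,17); take (23,25); take (26,28).
Selected: (1,4) (6,8) (8,11) (14,16) (23,25) (26,28)

11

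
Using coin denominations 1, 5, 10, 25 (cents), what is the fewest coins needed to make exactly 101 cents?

Use the largest denomination that fits, subtract, and repeat.
101 = 4×25 + 1×1
Total coins = 4 + 1 = 5

5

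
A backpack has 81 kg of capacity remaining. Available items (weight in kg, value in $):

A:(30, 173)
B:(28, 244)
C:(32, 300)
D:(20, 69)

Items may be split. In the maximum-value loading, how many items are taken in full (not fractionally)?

2

Greedy by value/weight ratio, highest first.
Ratios (sorted): C 9.38, B 8.71, A 5.77, D 3.45
take C (32 @ 300); take B (28 @ 244); take 21/30 of A → 121.10. Capacity used 81/81.
2 item(s) taken whole; one partial (take 21/30 of A).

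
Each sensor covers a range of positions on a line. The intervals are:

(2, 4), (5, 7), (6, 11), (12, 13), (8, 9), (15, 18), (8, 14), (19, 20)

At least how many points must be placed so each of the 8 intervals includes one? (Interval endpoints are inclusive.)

Sort by right endpoint; whenever an interval is uncovered, place a point at its right end.
Sorted: [2,4] [5,7] [8,9] [6,11] [12,13] [8,14] [15,18] [19,20]
{[2,4]} hit by 4; {[5,7]} hit by 7; {[8,9],[6,11]} hit by 9; {[12,13],[8,14]} hit by 13; {[15,18]} hit by 18; {[19,20]} hit by 20.
Points: 4, 7, 9, 13, 18, 20 (6 total).

6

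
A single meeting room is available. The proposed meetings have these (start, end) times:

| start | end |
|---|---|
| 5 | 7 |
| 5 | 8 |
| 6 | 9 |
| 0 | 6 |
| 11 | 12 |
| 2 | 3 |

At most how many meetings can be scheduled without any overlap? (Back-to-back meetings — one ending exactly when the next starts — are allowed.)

Sort by end time and greedily take each interval whose start is ≥ the last chosen end.
By end time: (2,3), (0,6), (5,7), (5,8), (6,9), (11,12).
Pick (2,3); next start ≥ 3 → (5,7); next start ≥ 7 → (11,12).
Selected 3 meetings.

3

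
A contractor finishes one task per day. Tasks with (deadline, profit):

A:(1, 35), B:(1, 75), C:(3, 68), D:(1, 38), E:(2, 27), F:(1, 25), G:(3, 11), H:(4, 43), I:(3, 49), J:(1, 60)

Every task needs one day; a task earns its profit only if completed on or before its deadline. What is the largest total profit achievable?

Profit order: B=75 C=68 J=60 I=49 H=43 D=38 A=35 E=27 F=25 G=11
Assign: B→slot 1, C→slot 3, J skipped, I→slot 2, H→slot 4, D skipped, A skipped, E skipped, F skipped, G skipped.
Slots: [1:B] [2:I] [3:C] [4:H]
Profit = 75 + 49 + 68 + 43 = 235

235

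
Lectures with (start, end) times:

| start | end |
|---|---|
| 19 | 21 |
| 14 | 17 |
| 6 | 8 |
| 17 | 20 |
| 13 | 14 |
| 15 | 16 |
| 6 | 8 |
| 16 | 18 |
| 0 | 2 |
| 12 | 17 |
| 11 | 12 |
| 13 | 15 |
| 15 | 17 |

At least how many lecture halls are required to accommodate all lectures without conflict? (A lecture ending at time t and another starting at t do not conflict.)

The answer is the maximum number of intervals overlapping at any instant.
Events (time:±→running): 0:+→1 2:-→0 6:+→1 6:+→2 8:-→1 8:-→0 11:+→1 12:-→0 12:+→1 13:+→2 13:+→3 14:-→2 14:+→3 15:-→2 15:+→3 15:+→4 … peak 4.

4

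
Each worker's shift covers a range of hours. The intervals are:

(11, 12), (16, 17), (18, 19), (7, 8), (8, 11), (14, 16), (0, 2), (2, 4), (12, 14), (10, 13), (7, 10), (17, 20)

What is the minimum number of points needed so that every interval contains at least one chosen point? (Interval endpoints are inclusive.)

Sorted: [0,2] [2,4] [7,8] [7,10] [8,11] [11,12] [10,13] [12,14] [14,16] [16,17] [18,19] [17,20]
{[0,2],[2,4]} hit by 2; {[7,8],[7,10],[8,11]} hit by 8; {[11,12],[10,13],[12,14]} hit by 12; {[14,16],[16,17]} hit by 16; {[18,19],[17,20]} hit by 19.
Points: 2, 8, 12, 16, 19 (5 total).

5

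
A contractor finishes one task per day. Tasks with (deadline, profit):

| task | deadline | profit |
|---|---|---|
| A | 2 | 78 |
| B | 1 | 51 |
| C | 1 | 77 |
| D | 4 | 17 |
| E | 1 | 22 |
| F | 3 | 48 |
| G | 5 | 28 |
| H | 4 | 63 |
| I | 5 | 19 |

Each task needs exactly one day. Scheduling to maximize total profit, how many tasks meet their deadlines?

5

Take jobs in profit order; each goes to the latest open slot no later than its deadline.
By profit: A(d2,78), C(d1,77), H(d4,63), B(d1,51), F(d3,48), G(d5,28), E(d1,22), I(d5,19), D(d4,17)
A→slot 2; C→slot 1; H→slot 4; B skipped; F→slot 3; G→slot 5; E skipped; I skipped; D skipped.
5 of 9 scheduled.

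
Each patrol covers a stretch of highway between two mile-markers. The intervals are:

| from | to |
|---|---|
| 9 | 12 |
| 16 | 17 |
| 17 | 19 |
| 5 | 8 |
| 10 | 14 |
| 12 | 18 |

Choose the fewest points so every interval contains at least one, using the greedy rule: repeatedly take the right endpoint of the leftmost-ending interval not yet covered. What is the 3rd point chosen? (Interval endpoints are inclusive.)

17

Sorted: [5,8] [9,12] [10,14] [16,17] [12,18] [17,19]
{[5,8]} hit by 8; {[9,12],[10,14]} hit by 12; {[16,17],[12,18],[17,19]} hit by 17.
Points: 8, 12, 17 (3 total).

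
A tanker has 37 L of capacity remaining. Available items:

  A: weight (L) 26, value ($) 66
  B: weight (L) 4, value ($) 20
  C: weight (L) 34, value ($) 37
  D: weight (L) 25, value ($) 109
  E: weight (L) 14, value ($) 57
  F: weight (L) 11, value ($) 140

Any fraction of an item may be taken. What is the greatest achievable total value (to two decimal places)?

Greedy by value/weight ratio, highest first.
Ratios (sorted): F 12.73, B 5.00, D 4.36, E 4.07, A 2.54, C 1.09
take F (11 @ 140); take B (4 @ 20); take 22/25 of D → 95.92. Capacity used 37/37.
Total value = 255.92

255.92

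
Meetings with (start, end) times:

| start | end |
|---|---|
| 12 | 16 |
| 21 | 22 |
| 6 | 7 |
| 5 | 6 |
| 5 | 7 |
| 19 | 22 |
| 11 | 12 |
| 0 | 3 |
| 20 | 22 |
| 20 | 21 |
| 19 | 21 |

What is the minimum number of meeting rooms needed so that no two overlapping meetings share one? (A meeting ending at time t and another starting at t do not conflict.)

Count concurrent intervals with a sweep; the peak is the room count.
Events (time:±→running): 0:+→1 3:-→0 5:+→1 5:+→2 6:-→1 6:+→2 7:-→1 7:-→0 11:+→1 12:-→0 12:+→1 16:-→0 19:+→1 19:+→2 20:+→3 20:+→4 … peak 4.

4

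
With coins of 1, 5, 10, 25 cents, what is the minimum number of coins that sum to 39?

6

Use the largest denomination that fits, subtract, and repeat.
39 = 1×25 + 1×10 + 4×1
Total coins = 1 + 1 + 4 = 6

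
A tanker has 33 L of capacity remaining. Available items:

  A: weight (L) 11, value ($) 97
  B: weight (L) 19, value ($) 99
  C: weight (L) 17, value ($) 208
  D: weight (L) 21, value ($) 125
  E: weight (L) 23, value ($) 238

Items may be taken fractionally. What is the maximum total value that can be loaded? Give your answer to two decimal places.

373.57

Greedy by value/weight ratio, highest first.
Ratios (sorted): C 12.24, E 10.35, A 8.82, D 5.95, B 5.21
take C (17 @ 208); take 16/23 of E → 165.57. Capacity used 33/33.
Total value = 373.57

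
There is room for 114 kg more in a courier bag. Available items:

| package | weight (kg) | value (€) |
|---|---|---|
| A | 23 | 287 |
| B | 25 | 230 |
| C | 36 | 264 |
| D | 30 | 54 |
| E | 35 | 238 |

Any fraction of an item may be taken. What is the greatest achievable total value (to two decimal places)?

Order: A (287/23=12.48) > B (230/25=9.20) > C (264/36=7.33) > E (238/35=6.80) > D (54/30=1.80)
Fill: take A (23 @ 287) → take B (25 @ 230) → take C (36 @ 264) → take 30/35 of E → 204.00; 114/114 used.
Total value = 985.00

985.00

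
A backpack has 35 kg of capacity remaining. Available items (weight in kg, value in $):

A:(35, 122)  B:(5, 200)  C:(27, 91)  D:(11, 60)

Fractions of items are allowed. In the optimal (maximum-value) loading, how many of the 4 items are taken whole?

Ratios (sorted): B 40.00, D 5.45, A 3.49, C 3.37
take B (5 @ 200); take D (11 @ 60); take 19/35 of A → 66.23. Capacity used 35/35.
2 item(s) taken whole; one partial (take 19/35 of A).

2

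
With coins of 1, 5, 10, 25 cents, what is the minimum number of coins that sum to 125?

5

Use the largest denomination that fits, subtract, and repeat.
125 − 5×25→0
Total coins = 5 = 5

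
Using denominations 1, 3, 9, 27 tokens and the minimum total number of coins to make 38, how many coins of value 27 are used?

1

Use the largest denomination that fits, subtract, and repeat.
38 = 1×27 + 1×9 + 2×1
Count of 27: 1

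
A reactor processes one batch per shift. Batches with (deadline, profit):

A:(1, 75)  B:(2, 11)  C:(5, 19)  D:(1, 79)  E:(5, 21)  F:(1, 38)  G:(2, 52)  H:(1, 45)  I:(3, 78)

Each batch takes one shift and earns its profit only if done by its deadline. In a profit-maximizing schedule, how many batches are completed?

By profit: D(d1,79), I(d3,78), A(d1,75), G(d2,52), H(d1,45), F(d1,38), E(d5,21), C(d5,19), B(d2,11)
D→slot 1; I→slot 3; A skipped; G→slot 2; H skipped; F skipped; E→slot 5; C→slot 4; B skipped.
5 of 9 scheduled.

5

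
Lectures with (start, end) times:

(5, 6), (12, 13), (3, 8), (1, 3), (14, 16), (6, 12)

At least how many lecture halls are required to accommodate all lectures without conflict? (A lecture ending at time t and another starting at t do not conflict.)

2

The answer is the maximum number of intervals overlapping at any instant.
Events (time:±→running): 1:+→1 3:-→0 3:+→1 5:+→2 … peak 2.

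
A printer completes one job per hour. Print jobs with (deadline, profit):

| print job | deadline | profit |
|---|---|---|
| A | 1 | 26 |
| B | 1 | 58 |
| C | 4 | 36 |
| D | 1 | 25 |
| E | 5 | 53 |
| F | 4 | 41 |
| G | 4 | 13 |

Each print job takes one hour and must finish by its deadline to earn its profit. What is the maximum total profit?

Take jobs in profit order; each goes to the latest open slot no later than its deadline.
By profit: B(d1,58), E(d5,53), F(d4,41), C(d4,36), A(d1,26), D(d1,25), G(d4,13)
B→slot 1; E→slot 5; F→slot 4; C→slot 3; A skipped; D skipped; G→slot 2.
Profit = 58 + 13 + 36 + 41 + 53 = 201

201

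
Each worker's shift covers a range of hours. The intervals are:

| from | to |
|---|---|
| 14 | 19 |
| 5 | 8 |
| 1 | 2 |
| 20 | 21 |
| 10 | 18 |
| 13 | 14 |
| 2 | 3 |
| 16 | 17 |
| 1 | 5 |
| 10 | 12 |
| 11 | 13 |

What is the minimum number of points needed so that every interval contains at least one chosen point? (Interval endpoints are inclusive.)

6

By right end: [1,2]  [2,3]  [1,5]  [5,8]  [10,12]  [11,13]  [13,14]  [16,17]  [10,18]  [14,19]  [20,21]
[1,2] uncovered → point at 2; [5,8] uncovered → point at 8; [10,12] uncovered → point at 12; [13,14] uncovered → point at 14; [16,17] uncovered → point at 17; [20,21] uncovered → point at 21.
Points: 2, 8, 12, 14, 17, 21 (6 total).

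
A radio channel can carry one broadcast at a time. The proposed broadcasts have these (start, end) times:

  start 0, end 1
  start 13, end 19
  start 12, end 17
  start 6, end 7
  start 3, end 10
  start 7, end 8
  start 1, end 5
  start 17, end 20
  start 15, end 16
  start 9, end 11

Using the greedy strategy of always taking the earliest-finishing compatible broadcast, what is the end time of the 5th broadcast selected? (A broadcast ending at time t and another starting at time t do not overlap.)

11

Sort by end time and greedily take each interval whose start is ≥ the last chosen end.
Sorted by end: (0,1)  (1,5)  (6,7)  (7,8)  (3,10)  (9,11)  (15,16)  (12,17)  (13,19)  (17,20)
take (0,1); take (1,5); take (6,7); take (7,8); take (9,11); take (15,16); take (17,20).
Selected: (0,1) (1,5) (6,7) (7,8) (9,11) (15,16) (17,20)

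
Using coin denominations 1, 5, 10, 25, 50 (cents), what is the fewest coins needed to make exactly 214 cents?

9

214 − 4×50→14 − 1×10→4 − 4×1→0
Total coins = 4 + 1 + 4 = 9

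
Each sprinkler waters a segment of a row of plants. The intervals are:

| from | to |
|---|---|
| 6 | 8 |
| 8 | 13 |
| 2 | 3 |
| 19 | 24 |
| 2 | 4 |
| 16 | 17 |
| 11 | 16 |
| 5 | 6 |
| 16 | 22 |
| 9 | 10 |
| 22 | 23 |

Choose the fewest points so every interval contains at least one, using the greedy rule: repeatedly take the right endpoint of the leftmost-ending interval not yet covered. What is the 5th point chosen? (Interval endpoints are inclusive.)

By right end: [2,3]  [2,4]  [5,6]  [6,8]  [9,10]  [8,13]  [11,16]  [16,17]  [16,22]  [22,23]  [19,24]
[2,3] uncovered → point at 3; [5,6] uncovered → point at 6; [9,10] uncovered → point at 10; [11,16] uncovered → point at 16; [22,23] uncovered → point at 23.
Points: 3, 6, 10, 16, 23 (5 total).

23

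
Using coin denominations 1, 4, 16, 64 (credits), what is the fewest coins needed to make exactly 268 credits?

7

268 − 4×64→12 − 3×4→0
Total coins = 4 + 3 = 7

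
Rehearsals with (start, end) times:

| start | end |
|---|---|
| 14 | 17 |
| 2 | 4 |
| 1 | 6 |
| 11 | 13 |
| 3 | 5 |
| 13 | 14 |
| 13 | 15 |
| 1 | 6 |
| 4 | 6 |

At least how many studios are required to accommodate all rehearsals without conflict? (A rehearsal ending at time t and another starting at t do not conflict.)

Count concurrent intervals with a sweep; the peak is the room count.
starts: [1, 1, 2, 3, 4, 11, 13, 13, 14]
ends:   [4, 5, 6, 6, 6, 13, 14, 15, 17]
s1→1 s1→2 s2→3 s3→4  — peak 4.

4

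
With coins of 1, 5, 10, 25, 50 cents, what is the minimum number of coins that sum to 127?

5

127 = 2×50 + 1×25 + 2×1
Total coins = 2 + 1 + 2 = 5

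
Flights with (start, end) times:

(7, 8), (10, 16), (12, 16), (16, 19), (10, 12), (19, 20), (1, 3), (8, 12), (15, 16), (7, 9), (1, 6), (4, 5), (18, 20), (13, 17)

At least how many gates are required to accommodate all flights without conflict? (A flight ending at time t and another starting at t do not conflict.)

Count concurrent intervals with a sweep; the peak is the room count.
starts: [1, 1, 4, 7, 7, 8, 10, 10, 12, 13, 15, 16, 18, 19]
ends:   [3, 5, 6, 8, 9, 12, 12, 16, 16, 16, 17, 19, 20, 20]
s1→1 s1→2 e3→1 s4→2 e5→1 e6→0 s7→1 s7→2 e8→1 s8→2 e9→1 s10→2 s10→3 e12→2 e12→1 s12→2 s13→3 s15→4  — peak 4.

4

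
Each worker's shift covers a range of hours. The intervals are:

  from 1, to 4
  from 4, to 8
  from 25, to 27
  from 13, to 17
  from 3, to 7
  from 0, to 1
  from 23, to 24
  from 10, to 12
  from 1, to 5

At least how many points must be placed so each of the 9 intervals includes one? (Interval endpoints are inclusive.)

Process intervals by earliest right end; each time one isn't hit yet, stab at its right endpoint.
By right end: [0,1]  [1,4]  [1,5]  [3,7]  [4,8]  [10,12]  [13,17]  [23,24]  [25,27]
[0,1] uncovered → point at 1; [3,7] uncovered → point at 7; [10,12] uncovered → point at 12; [13,17] uncovered → point at 17; [23,24] uncovered → point at 24; [25,27] uncovered → point at 27.
Points: 1, 7, 12, 17, 24, 27 (6 total).

6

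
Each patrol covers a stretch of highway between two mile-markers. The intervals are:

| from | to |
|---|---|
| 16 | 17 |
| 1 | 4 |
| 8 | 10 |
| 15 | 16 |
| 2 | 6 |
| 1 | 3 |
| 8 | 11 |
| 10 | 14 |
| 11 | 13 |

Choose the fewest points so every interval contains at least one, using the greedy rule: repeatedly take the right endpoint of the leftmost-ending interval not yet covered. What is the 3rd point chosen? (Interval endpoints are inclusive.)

Process intervals by earliest right end; each time one isn't hit yet, stab at its right endpoint.
By right end: [1,3]  [1,4]  [2,6]  [8,10]  [8,11]  [11,13]  [10,14]  [15,16]  [16,17]
[1,3] uncovered → point at 3; [8,10] uncovered → point at 10; [11,13] uncovered → point at 13; [15,16] uncovered → point at 16.
Points: 3, 10, 13, 16 (4 total).

13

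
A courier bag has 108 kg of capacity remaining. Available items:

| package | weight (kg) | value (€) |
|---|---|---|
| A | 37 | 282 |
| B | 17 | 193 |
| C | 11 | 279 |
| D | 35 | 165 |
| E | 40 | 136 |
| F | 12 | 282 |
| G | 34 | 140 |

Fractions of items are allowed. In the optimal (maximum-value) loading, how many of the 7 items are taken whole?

Sort by value per unit weight and fill in that order.
Ratios (sorted): C 25.36, F 23.50, B 11.35, A 7.62, D 4.71, G 4.12, E 3.40
take C (11 @ 279); take F (12 @ 282); take B (17 @ 193); take A (37 @ 282); take 31/35 of D → 146.14. Capacity used 108/108.
4 item(s) taken whole; one partial (take 31/35 of D).

4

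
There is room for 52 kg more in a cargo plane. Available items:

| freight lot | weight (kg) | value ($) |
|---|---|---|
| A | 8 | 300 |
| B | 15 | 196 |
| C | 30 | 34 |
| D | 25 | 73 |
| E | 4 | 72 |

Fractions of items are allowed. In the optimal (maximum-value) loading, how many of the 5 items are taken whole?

Greedy by value/weight ratio, highest first.
Ratios (sorted): A 37.50, E 18.00, B 13.07, D 2.92, C 1.13
take A (8 @ 300); take E (4 @ 72); take B (15 @ 196); take D (25 @ 73). Capacity used 52/52.
4 item(s) taken whole.

4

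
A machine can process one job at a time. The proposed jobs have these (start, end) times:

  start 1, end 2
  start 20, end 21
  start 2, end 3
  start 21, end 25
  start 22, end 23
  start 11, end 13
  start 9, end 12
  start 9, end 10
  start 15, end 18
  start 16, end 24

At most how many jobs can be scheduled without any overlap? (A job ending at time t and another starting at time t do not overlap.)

7

Greedy by earliest finish: after sorting by end time, pick each interval compatible with the last pick.
Sorted by end: (1,2)  (2,3)  (9,10)  (9,12)  (11,13)  (15,18)  (20,21)  (22,23)  (16,24)  (21,25)
take (1,2); take (2,3); take (9,10); skip (9,12); take (11,13); take (15,18); take (20,21); take (22,23); skip (16,24); skip (21,25).
Selected 7 jobs.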